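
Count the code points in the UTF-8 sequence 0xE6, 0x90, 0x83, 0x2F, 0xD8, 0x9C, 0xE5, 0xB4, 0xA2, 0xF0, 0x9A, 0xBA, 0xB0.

5

Byte at offset 0: 0xE6 = 11100110 → 3-byte char (#1). Advance 3.
Byte at offset 3: 0x2F = 00101111 → 1-byte char (#2). Advance 1.
Byte at offset 4: 0xD8 = 11011000 → 2-byte char (#3). Advance 2.
Byte at offset 6: 0xE5 = 11100101 → 3-byte char (#4). Advance 3.
Byte at offset 9: 0xF0 = 11110000 → 4-byte char (#5). Advance 4.
Reached end at offset 13 after 5 code points.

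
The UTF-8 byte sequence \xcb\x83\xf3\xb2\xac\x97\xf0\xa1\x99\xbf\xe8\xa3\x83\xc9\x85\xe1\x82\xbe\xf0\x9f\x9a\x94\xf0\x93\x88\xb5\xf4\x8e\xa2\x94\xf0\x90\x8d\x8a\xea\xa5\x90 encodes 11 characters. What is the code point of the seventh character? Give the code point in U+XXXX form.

Offset 0: leading byte 0xCB = 11001011 → 2-byte char #1 = CB 83.
Offset 2: leading byte 0xF3 = 11110011 → 4-byte char #2 = F3 B2 AC 97.
Offset 6: leading byte 0xF0 = 11110000 → 4-byte char #3 = F0 A1 99 BF.
Offset 10: leading byte 0xE8 = 11101000 → 3-byte char #4 = E8 A3 83.
Offset 13: leading byte 0xC9 = 11001001 → 2-byte char #5 = C9 85.
Offset 15: leading byte 0xE1 = 11100001 → 3-byte char #6 = E1 82 BE.
Offset 18: leading byte 0xF0 = 11110000 → 4-byte char #7 = F0 9F 9A 94.
Leading byte 0xF0 = 11110000 matches 11110xxx → 4-byte sequence.
Byte 1: 0xF0 = 11110000, payload 000 (3 bits).
Byte 2: 0x9F = 10011111 (10xxxxxx ✓), payload 011111.
Byte 3: 0x9A = 10011010 (10xxxxxx ✓), payload 011010.
Byte 4: 0x94 = 10010100 (10xxxxxx ✓), payload 010100.
Concatenate: 000011111011010010100 = 0x1F694 (21 bits → U+1F694).

U+1F694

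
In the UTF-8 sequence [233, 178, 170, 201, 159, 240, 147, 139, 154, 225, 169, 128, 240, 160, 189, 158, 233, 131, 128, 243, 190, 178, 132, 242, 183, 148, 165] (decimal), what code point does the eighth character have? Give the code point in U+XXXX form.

U+B7525

Offset 0: leading byte 0xE9 = 11101001 → 3-byte char #1 = E9 B2 AA.
Offset 3: leading byte 0xC9 = 11001001 → 2-byte char #2 = C9 9F.
Offset 5: leading byte 0xF0 = 11110000 → 4-byte char #3 = F0 93 8B 9A.
Offset 9: leading byte 0xE1 = 11100001 → 3-byte char #4 = E1 A9 80.
Offset 12: leading byte 0xF0 = 11110000 → 4-byte char #5 = F0 A0 BD 9E.
Offset 16: leading byte 0xE9 = 11101001 → 3-byte char #6 = E9 83 80.
Offset 19: leading byte 0xF3 = 11110011 → 4-byte char #7 = F3 BE B2 84.
Offset 23: leading byte 0xF2 = 11110010 → 4-byte char #8 = F2 B7 94 A5.
Leading byte 0xF2 = 11110010 matches 11110xxx → 4-byte sequence.
Byte 1: 0xF2 = 11110010, payload 010 (3 bits).
Byte 2: 0xB7 = 10110111 (10xxxxxx ✓), payload 110111.
Byte 3: 0x94 = 10010100 (10xxxxxx ✓), payload 010100.
Byte 4: 0xA5 = 10100101 (10xxxxxx ✓), payload 100101.
Concatenate: 010110111010100100101 = 0xB7525 (21 bits → U+B7525).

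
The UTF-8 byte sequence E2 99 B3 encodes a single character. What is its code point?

Leading byte 0xE2 = 11100010 matches 1110xxxx → 3-byte sequence.
Byte 1: 0xE2 = 11100010, payload 0010 (4 bits).
Byte 2: 0x99 = 10011001 (10xxxxxx ✓), payload 011001.
Byte 3: 0xB3 = 10110011 (10xxxxxx ✓), payload 110011.
Concatenate: 0010011001110011 = 0x2673 (16 bits → U+2673).

U+2673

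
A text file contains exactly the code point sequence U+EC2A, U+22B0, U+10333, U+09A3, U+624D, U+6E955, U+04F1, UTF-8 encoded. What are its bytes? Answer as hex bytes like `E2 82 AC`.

EE B0 AA E2 8A B0 F0 90 8C B3 E0 A6 A3 E6 89 8D F1 AE A5 95 D3 B1

U+EC2A: 3-byte form → EE B0 AA.
U+22B0: 3-byte form → E2 8A B0.
U+10333: 4-byte form → F0 90 8C B3.
U+09A3: 3-byte form → E0 A6 A3.
U+624D: 3-byte form → E6 89 8D.
U+6E955: 4-byte form → F1 AE A5 95.
U+04F1: 2-byte form → D3 B1.
Concatenated (22 bytes): EE B0 AA E2 8A B0 F0 90 8C B3 E0 A6 A3 E6 89 8D F1 AE A5 95 D3 B1.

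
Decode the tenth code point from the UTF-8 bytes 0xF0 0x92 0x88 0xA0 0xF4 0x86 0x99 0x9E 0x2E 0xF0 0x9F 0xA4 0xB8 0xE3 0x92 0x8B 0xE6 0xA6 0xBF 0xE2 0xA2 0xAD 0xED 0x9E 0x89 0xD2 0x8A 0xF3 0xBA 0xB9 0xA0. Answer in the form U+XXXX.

Offset 0: leading byte 0xF0 = 11110000 → 4-byte char #1 = F0 92 88 A0.
Offset 4: leading byte 0xF4 = 11110100 → 4-byte char #2 = F4 86 99 9E.
Offset 8: leading byte 0x2E = 00101110 → 1-byte char #3 = 2E.
Offset 9: leading byte 0xF0 = 11110000 → 4-byte char #4 = F0 9F A4 B8.
Offset 13: leading byte 0xE3 = 11100011 → 3-byte char #5 = E3 92 8B.
Offset 16: leading byte 0xE6 = 11100110 → 3-byte char #6 = E6 A6 BF.
Offset 19: leading byte 0xE2 = 11100010 → 3-byte char #7 = E2 A2 AD.
Offset 22: leading byte 0xED = 11101101 → 3-byte char #8 = ED 9E 89.
Offset 25: leading byte 0xD2 = 11010010 → 2-byte char #9 = D2 8A.
Offset 27: leading byte 0xF3 = 11110011 → 4-byte char #10 = F3 BA B9 A0.
Leading byte 0xF3 = 11110011 matches 11110xxx → 4-byte sequence.
Byte 1: 0xF3 = 11110011, payload 011 (3 bits).
Byte 2: 0xBA = 10111010 (10xxxxxx ✓), payload 111010.
Byte 3: 0xB9 = 10111001 (10xxxxxx ✓), payload 111001.
Byte 4: 0xA0 = 10100000 (10xxxxxx ✓), payload 100000.
Concatenate: 011111010111001100000 = 0xFAE60 (21 bits → U+FAE60).

U+FAE60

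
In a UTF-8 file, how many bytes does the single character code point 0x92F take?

3

U+092F = 0x92F. UTF-8 uses 1 byte below 0x80, 2 below 0x800, 3 below 0x10000, 4 up to 0x10FFFF. 0x92F is in U+0800–U+FFFF → 3 bytes.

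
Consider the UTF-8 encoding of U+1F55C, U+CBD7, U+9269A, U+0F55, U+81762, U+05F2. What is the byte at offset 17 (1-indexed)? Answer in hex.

1-indexed offset 17 is 0-indexed offset 16.
U+1F55C → 4-byte form F0 9F 95 9C at offsets 0–3.
U+CBD7 → 3-byte form EC AF 97 at offsets 4–6.
U+9269A → 4-byte form F2 92 9A 9A at offsets 7–10.
U+0F55 → 3-byte form E0 BD 95 at offsets 11–13.
U+81762 → 4-byte form F2 81 9D A2 at offsets 14–17.
Offset 16 falls in char 5's range; it's byte 3 of F2 81 9D A2 = 0x9D.

0x9D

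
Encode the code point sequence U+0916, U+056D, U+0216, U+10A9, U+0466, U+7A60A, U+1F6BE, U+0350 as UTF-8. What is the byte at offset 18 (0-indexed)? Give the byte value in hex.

U+0916 → 3-byte form E0 A4 96 at offsets 0–2.
U+056D → 2-byte form D5 AD at offsets 3–4.
U+0216 → 2-byte form C8 96 at offsets 5–6.
U+10A9 → 3-byte form E1 82 A9 at offsets 7–9.
U+0466 → 2-byte form D1 A6 at offsets 10–11.
U+7A60A → 4-byte form F1 BA 98 8A at offsets 12–15.
U+1F6BE → 4-byte form F0 9F 9A BE at offsets 16–19.
Offset 18 falls in char 7's range; it's byte 3 of F0 9F 9A BE = 0x9A.

0x9A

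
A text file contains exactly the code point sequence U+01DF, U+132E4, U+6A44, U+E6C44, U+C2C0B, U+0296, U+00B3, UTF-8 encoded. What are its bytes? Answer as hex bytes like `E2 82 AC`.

C7 9F F0 93 8B A4 E6 A9 84 F3 A6 B1 84 F3 82 B0 8B CA 96 C2 B3

U+01DF: 2-byte form → C7 9F.
U+132E4: 4-byte form → F0 93 8B A4.
U+6A44: 3-byte form → E6 A9 84.
U+E6C44: 4-byte form → F3 A6 B1 84.
U+C2C0B: 4-byte form → F3 82 B0 8B.
U+0296: 2-byte form → CA 96.
U+00B3: 2-byte form → C2 B3.
Concatenated (21 bytes): C7 9F F0 93 8B A4 E6 A9 84 F3 A6 B1 84 F3 82 B0 8B CA 96 C2 B3.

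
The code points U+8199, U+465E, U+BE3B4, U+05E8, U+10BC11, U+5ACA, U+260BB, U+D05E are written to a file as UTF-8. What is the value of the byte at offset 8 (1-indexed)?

1-indexed offset 8 is 0-indexed offset 7.
U+8199 → 3-byte form E8 86 99 at offsets 0–2.
U+465E → 3-byte form E4 99 9E at offsets 3–5.
U+BE3B4 → 4-byte form F2 BE 8E B4 at offsets 6–9.
Offset 7 falls in char 3's range; it's byte 2 of F2 BE 8E B4 = 0xBE.

0xBE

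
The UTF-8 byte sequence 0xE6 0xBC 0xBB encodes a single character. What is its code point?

Leading byte 0xE6 = 11100110 matches 1110xxxx → 3-byte sequence.
Byte 1: 0xE6 = 11100110, payload 0110 (4 bits).
Byte 2: 0xBC = 10111100 (10xxxxxx ✓), payload 111100.
Byte 3: 0xBB = 10111011 (10xxxxxx ✓), payload 111011.
Concatenate: 0110111100111011 = 0x6F3B (16 bits → U+6F3B).

U+6F3B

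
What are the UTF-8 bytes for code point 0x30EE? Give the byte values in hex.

U+30EE = 0x30EE = 12526 decimal. In range U+0800–U+FFFF → 3-byte form: 1110xxxx 10xxxxxx 10xxxxxx.
Binary (16 bits): 0011000011101110.
Split 4+6+6: 0011 | 000011 | 101110.
Byte 1: 11100011 = 0xE3.
Byte 2: 10000011 = 0x83.
Byte 3: 10101110 = 0xAE.

E3 83 AE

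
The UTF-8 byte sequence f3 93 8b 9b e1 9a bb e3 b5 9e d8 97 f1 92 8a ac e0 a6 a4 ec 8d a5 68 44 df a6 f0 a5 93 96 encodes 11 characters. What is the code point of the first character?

U+D32DB

Offset 0: leading byte 0xF3 = 11110011 → 4-byte char #1 = F3 93 8B 9B.
Leading byte 0xF3 = 11110011 matches 11110xxx → 4-byte sequence.
Byte 1: 0xF3 = 11110011, payload 011 (3 bits).
Byte 2: 0x93 = 10010011 (10xxxxxx ✓), payload 010011.
Byte 3: 0x8B = 10001011 (10xxxxxx ✓), payload 001011.
Byte 4: 0x9B = 10011011 (10xxxxxx ✓), payload 011011.
Concatenate: 011010011001011011011 = 0xD32DB (21 bits → U+D32DB).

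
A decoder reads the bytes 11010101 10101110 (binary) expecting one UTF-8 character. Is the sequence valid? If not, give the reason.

valid

Leading byte 0xD5 = 11010101 → 2-byte form.
Continuation bytes 0xAE=10101110 all match 10xxxxxx.
Decoded value 0x56E is ≥ 0x80 (shortest form) and not a surrogate.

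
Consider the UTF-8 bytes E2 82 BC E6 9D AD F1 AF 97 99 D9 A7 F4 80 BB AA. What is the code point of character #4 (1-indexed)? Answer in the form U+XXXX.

Offset 0: leading byte 0xE2 = 11100010 → 3-byte char #1 = E2 82 BC.
Offset 3: leading byte 0xE6 = 11100110 → 3-byte char #2 = E6 9D AD.
Offset 6: leading byte 0xF1 = 11110001 → 4-byte char #3 = F1 AF 97 99.
Offset 10: leading byte 0xD9 = 11011001 → 2-byte char #4 = D9 A7.
Leading byte 0xD9 = 11011001 matches 110xxxxx → 2-byte sequence.
Byte 1: 0xD9 = 11011001, payload 11001 (5 bits).
Byte 2: 0xA7 = 10100111 (10xxxxxx ✓), payload 100111.
Concatenate: 11001100111 = 0x667 (11 bits → U+0667).

U+0667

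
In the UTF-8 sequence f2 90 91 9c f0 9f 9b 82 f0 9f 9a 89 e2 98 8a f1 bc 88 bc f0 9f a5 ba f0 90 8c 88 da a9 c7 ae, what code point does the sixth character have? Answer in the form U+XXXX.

Offset 0: leading byte 0xF2 = 11110010 → 4-byte char #1 = F2 90 91 9C.
Offset 4: leading byte 0xF0 = 11110000 → 4-byte char #2 = F0 9F 9B 82.
Offset 8: leading byte 0xF0 = 11110000 → 4-byte char #3 = F0 9F 9A 89.
Offset 12: leading byte 0xE2 = 11100010 → 3-byte char #4 = E2 98 8A.
Offset 15: leading byte 0xF1 = 11110001 → 4-byte char #5 = F1 BC 88 BC.
Offset 19: leading byte 0xF0 = 11110000 → 4-byte char #6 = F0 9F A5 BA.
Leading byte 0xF0 = 11110000 matches 11110xxx → 4-byte sequence.
Byte 1: 0xF0 = 11110000, payload 000 (3 bits).
Byte 2: 0x9F = 10011111 (10xxxxxx ✓), payload 011111.
Byte 3: 0xA5 = 10100101 (10xxxxxx ✓), payload 100101.
Byte 4: 0xBA = 10111010 (10xxxxxx ✓), payload 111010.
Concatenate: 000011111100101111010 = 0x1F97A (21 bits → U+1F97A).

U+1F97A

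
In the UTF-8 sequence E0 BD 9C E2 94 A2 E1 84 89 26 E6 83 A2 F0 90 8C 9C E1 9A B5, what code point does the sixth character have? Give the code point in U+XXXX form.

Offset 0: leading byte 0xE0 = 11100000 → 3-byte char #1 = E0 BD 9C.
Offset 3: leading byte 0xE2 = 11100010 → 3-byte char #2 = E2 94 A2.
Offset 6: leading byte 0xE1 = 11100001 → 3-byte char #3 = E1 84 89.
Offset 9: leading byte 0x26 = 00100110 → 1-byte char #4 = 26.
Offset 10: leading byte 0xE6 = 11100110 → 3-byte char #5 = E6 83 A2.
Offset 13: leading byte 0xF0 = 11110000 → 4-byte char #6 = F0 90 8C 9C.
Leading byte 0xF0 = 11110000 matches 11110xxx → 4-byte sequence.
Byte 1: 0xF0 = 11110000, payload 000 (3 bits).
Byte 2: 0x90 = 10010000 (10xxxxxx ✓), payload 010000.
Byte 3: 0x8C = 10001100 (10xxxxxx ✓), payload 001100.
Byte 4: 0x9C = 10011100 (10xxxxxx ✓), payload 011100.
Concatenate: 000010000001100011100 = 0x1031C (21 bits → U+1031C).

U+1031C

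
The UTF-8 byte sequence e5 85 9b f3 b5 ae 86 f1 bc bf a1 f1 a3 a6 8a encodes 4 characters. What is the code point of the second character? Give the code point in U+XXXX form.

Offset 0: leading byte 0xE5 = 11100101 → 3-byte char #1 = E5 85 9B.
Offset 3: leading byte 0xF3 = 11110011 → 4-byte char #2 = F3 B5 AE 86.
Leading byte 0xF3 = 11110011 matches 11110xxx → 4-byte sequence.
Byte 1: 0xF3 = 11110011, payload 011 (3 bits).
Byte 2: 0xB5 = 10110101 (10xxxxxx ✓), payload 110101.
Byte 3: 0xAE = 10101110 (10xxxxxx ✓), payload 101110.
Byte 4: 0x86 = 10000110 (10xxxxxx ✓), payload 000110.
Concatenate: 011110101101110000110 = 0xF5B86 (21 bits → U+F5B86).

U+F5B86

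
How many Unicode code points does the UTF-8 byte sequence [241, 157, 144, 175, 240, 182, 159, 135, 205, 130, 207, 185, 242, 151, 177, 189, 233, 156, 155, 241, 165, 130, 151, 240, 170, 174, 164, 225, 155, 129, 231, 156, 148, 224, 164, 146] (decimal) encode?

11

Byte at offset 0: 0xF1 = 11110001 → 4-byte char (#1). Advance 4.
Byte at offset 4: 0xF0 = 11110000 → 4-byte char (#2). Advance 4.
Byte at offset 8: 0xCD = 11001101 → 2-byte char (#3). Advance 2.
Byte at offset 10: 0xCF = 11001111 → 2-byte char (#4). Advance 2.
Byte at offset 12: 0xF2 = 11110010 → 4-byte char (#5). Advance 4.
Byte at offset 16: 0xE9 = 11101001 → 3-byte char (#6). Advance 3.
Byte at offset 19: 0xF1 = 11110001 → 4-byte char (#7). Advance 4.
Byte at offset 23: 0xF0 = 11110000 → 4-byte char (#8). Advance 4.
Byte at offset 27: 0xE1 = 11100001 → 3-byte char (#9). Advance 3.
Byte at offset 30: 0xE7 = 11100111 → 3-byte char (#10). Advance 3.
Byte at offset 33: 0xE0 = 11100000 → 3-byte char (#11). Advance 3.
Reached end at offset 36 after 11 code points.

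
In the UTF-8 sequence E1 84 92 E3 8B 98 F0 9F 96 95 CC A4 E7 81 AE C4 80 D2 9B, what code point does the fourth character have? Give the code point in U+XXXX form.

Offset 0: leading byte 0xE1 = 11100001 → 3-byte char #1 = E1 84 92.
Offset 3: leading byte 0xE3 = 11100011 → 3-byte char #2 = E3 8B 98.
Offset 6: leading byte 0xF0 = 11110000 → 4-byte char #3 = F0 9F 96 95.
Offset 10: leading byte 0xCC = 11001100 → 2-byte char #4 = CC A4.
Leading byte 0xCC = 11001100 matches 110xxxxx → 2-byte sequence.
Byte 1: 0xCC = 11001100, payload 01100 (5 bits).
Byte 2: 0xA4 = 10100100 (10xxxxxx ✓), payload 100100.
Concatenate: 01100100100 = 0x324 (11 bits → U+0324).

U+0324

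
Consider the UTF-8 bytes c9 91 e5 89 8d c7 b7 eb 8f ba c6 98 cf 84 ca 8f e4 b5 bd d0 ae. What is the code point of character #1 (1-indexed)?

Offset 0: leading byte 0xC9 = 11001001 → 2-byte char #1 = C9 91.
Leading byte 0xC9 = 11001001 matches 110xxxxx → 2-byte sequence.
Byte 1: 0xC9 = 11001001, payload 01001 (5 bits).
Byte 2: 0x91 = 10010001 (10xxxxxx ✓), payload 010001.
Concatenate: 01001010001 = 0x251 (11 bits → U+0251).

U+0251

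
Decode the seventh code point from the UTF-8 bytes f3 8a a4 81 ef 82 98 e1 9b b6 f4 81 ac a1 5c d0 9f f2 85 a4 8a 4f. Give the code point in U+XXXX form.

U+8590A

Offset 0: leading byte 0xF3 = 11110011 → 4-byte char #1 = F3 8A A4 81.
Offset 4: leading byte 0xEF = 11101111 → 3-byte char #2 = EF 82 98.
Offset 7: leading byte 0xE1 = 11100001 → 3-byte char #3 = E1 9B B6.
Offset 10: leading byte 0xF4 = 11110100 → 4-byte char #4 = F4 81 AC A1.
Offset 14: leading byte 0x5C = 01011100 → 1-byte char #5 = 5C.
Offset 15: leading byte 0xD0 = 11010000 → 2-byte char #6 = D0 9F.
Offset 17: leading byte 0xF2 = 11110010 → 4-byte char #7 = F2 85 A4 8A.
Leading byte 0xF2 = 11110010 matches 11110xxx → 4-byte sequence.
Byte 1: 0xF2 = 11110010, payload 010 (3 bits).
Byte 2: 0x85 = 10000101 (10xxxxxx ✓), payload 000101.
Byte 3: 0xA4 = 10100100 (10xxxxxx ✓), payload 100100.
Byte 4: 0x8A = 10001010 (10xxxxxx ✓), payload 001010.
Concatenate: 010000101100100001010 = 0x8590A (21 bits → U+8590A).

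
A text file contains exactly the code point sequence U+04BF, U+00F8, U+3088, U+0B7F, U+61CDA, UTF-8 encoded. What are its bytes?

U+04BF: 2-byte form → D2 BF.
U+00F8: 2-byte form → C3 B8.
U+3088: 3-byte form → E3 82 88.
U+0B7F: 3-byte form → E0 AD BF.
U+61CDA: 4-byte form → F1 A1 B3 9A.
Concatenated (14 bytes): D2 BF C3 B8 E3 82 88 E0 AD BF F1 A1 B3 9A.

D2 BF C3 B8 E3 82 88 E0 AD BF F1 A1 B3 9A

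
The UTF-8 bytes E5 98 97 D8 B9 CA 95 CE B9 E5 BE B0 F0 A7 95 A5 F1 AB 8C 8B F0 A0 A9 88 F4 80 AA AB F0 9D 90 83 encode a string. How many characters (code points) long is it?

Byte at offset 0: 0xE5 = 11100101 → 3-byte char (#1). Advance 3.
Byte at offset 3: 0xD8 = 11011000 → 2-byte char (#2). Advance 2.
Byte at offset 5: 0xCA = 11001010 → 2-byte char (#3). Advance 2.
Byte at offset 7: 0xCE = 11001110 → 2-byte char (#4). Advance 2.
Byte at offset 9: 0xE5 = 11100101 → 3-byte char (#5). Advance 3.
Byte at offset 12: 0xF0 = 11110000 → 4-byte char (#6). Advance 4.
Byte at offset 16: 0xF1 = 11110001 → 4-byte char (#7). Advance 4.
Byte at offset 20: 0xF0 = 11110000 → 4-byte char (#8). Advance 4.
Byte at offset 24: 0xF4 = 11110100 → 4-byte char (#9). Advance 4.
Byte at offset 28: 0xF0 = 11110000 → 4-byte char (#10). Advance 4.
Reached end at offset 32 after 10 code points.

10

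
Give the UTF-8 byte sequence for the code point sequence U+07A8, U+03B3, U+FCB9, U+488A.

DE A8 CE B3 EF B2 B9 E4 A2 8A

U+07A8: 2-byte form → DE A8.
U+03B3: 2-byte form → CE B3.
U+FCB9: 3-byte form → EF B2 B9.
U+488A: 3-byte form → E4 A2 8A.
Concatenated (10 bytes): DE A8 CE B3 EF B2 B9 E4 A2 8A.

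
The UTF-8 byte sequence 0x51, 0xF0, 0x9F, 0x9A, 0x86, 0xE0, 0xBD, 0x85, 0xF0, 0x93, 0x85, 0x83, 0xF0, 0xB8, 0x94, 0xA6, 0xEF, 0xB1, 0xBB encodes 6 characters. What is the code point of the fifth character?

Offset 0: leading byte 0x51 = 01010001 → 1-byte char #1 = 51.
Offset 1: leading byte 0xF0 = 11110000 → 4-byte char #2 = F0 9F 9A 86.
Offset 5: leading byte 0xE0 = 11100000 → 3-byte char #3 = E0 BD 85.
Offset 8: leading byte 0xF0 = 11110000 → 4-byte char #4 = F0 93 85 83.
Offset 12: leading byte 0xF0 = 11110000 → 4-byte char #5 = F0 B8 94 A6.
Leading byte 0xF0 = 11110000 matches 11110xxx → 4-byte sequence.
Byte 1: 0xF0 = 11110000, payload 000 (3 bits).
Byte 2: 0xB8 = 10111000 (10xxxxxx ✓), payload 111000.
Byte 3: 0x94 = 10010100 (10xxxxxx ✓), payload 010100.
Byte 4: 0xA6 = 10100110 (10xxxxxx ✓), payload 100110.
Concatenate: 000111000010100100110 = 0x38526 (21 bits → U+38526).

U+38526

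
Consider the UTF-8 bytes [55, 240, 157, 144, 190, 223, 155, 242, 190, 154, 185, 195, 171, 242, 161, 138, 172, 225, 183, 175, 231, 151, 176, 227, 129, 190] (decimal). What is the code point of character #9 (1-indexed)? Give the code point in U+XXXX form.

U+307E

Offset 0: leading byte 0x37 = 00110111 → 1-byte char #1 = 37.
Offset 1: leading byte 0xF0 = 11110000 → 4-byte char #2 = F0 9D 90 BE.
Offset 5: leading byte 0xDF = 11011111 → 2-byte char #3 = DF 9B.
Offset 7: leading byte 0xF2 = 11110010 → 4-byte char #4 = F2 BE 9A B9.
Offset 11: leading byte 0xC3 = 11000011 → 2-byte char #5 = C3 AB.
Offset 13: leading byte 0xF2 = 11110010 → 4-byte char #6 = F2 A1 8A AC.
Offset 17: leading byte 0xE1 = 11100001 → 3-byte char #7 = E1 B7 AF.
Offset 20: leading byte 0xE7 = 11100111 → 3-byte char #8 = E7 97 B0.
Offset 23: leading byte 0xE3 = 11100011 → 3-byte char #9 = E3 81 BE.
Leading byte 0xE3 = 11100011 matches 1110xxxx → 3-byte sequence.
Byte 1: 0xE3 = 11100011, payload 0011 (4 bits).
Byte 2: 0x81 = 10000001 (10xxxxxx ✓), payload 000001.
Byte 3: 0xBE = 10111110 (10xxxxxx ✓), payload 111110.
Concatenate: 0011000001111110 = 0x307E (16 bits → U+307E).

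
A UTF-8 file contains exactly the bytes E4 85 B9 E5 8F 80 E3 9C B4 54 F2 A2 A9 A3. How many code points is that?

5

Byte at offset 0: 0xE4 = 11100100 → 3-byte char (#1). Advance 3.
Byte at offset 3: 0xE5 = 11100101 → 3-byte char (#2). Advance 3.
Byte at offset 6: 0xE3 = 11100011 → 3-byte char (#3). Advance 3.
Byte at offset 9: 0x54 = 01010100 → 1-byte char (#4). Advance 1.
Byte at offset 10: 0xF2 = 11110010 → 4-byte char (#5). Advance 4.
Reached end at offset 14 after 5 code points.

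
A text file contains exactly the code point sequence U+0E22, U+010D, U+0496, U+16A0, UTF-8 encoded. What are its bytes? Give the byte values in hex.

U+0E22: 3-byte form → E0 B8 A2.
U+010D: 2-byte form → C4 8D.
U+0496: 2-byte form → D2 96.
U+16A0: 3-byte form → E1 9A A0.
Concatenated (10 bytes): E0 B8 A2 C4 8D D2 96 E1 9A A0.

E0 B8 A2 C4 8D D2 96 E1 9A A0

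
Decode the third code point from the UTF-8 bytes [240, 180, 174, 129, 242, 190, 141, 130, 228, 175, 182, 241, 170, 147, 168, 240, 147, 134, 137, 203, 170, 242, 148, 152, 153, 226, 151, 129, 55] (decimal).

Offset 0: leading byte 0xF0 = 11110000 → 4-byte char #1 = F0 B4 AE 81.
Offset 4: leading byte 0xF2 = 11110010 → 4-byte char #2 = F2 BE 8D 82.
Offset 8: leading byte 0xE4 = 11100100 → 3-byte char #3 = E4 AF B6.
Leading byte 0xE4 = 11100100 matches 1110xxxx → 3-byte sequence.
Byte 1: 0xE4 = 11100100, payload 0100 (4 bits).
Byte 2: 0xAF = 10101111 (10xxxxxx ✓), payload 101111.
Byte 3: 0xB6 = 10110110 (10xxxxxx ✓), payload 110110.
Concatenate: 0100101111110110 = 0x4BF6 (16 bits → U+4BF6).

U+4BF6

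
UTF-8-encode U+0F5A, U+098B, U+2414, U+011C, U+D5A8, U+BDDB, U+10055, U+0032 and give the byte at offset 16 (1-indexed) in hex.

0xB7

1-indexed offset 16 is 0-indexed offset 15.
U+0F5A → 3-byte form E0 BD 9A at offsets 0–2.
U+098B → 3-byte form E0 A6 8B at offsets 3–5.
U+2414 → 3-byte form E2 90 94 at offsets 6–8.
U+011C → 2-byte form C4 9C at offsets 9–10.
U+D5A8 → 3-byte form ED 96 A8 at offsets 11–13.
U+BDDB → 3-byte form EB B7 9B at offsets 14–16.
Offset 15 falls in char 6's range; it's byte 2 of EB B7 9B = 0xB7.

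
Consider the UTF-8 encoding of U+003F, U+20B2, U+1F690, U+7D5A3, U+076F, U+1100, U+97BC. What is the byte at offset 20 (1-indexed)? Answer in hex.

0xBC

1-indexed offset 20 is 0-indexed offset 19.
U+003F → 1-byte form 3F at offsets 0–0.
U+20B2 → 3-byte form E2 82 B2 at offsets 1–3.
U+1F690 → 4-byte form F0 9F 9A 90 at offsets 4–7.
U+7D5A3 → 4-byte form F1 BD 96 A3 at offsets 8–11.
U+076F → 2-byte form DD AF at offsets 12–13.
U+1100 → 3-byte form E1 84 80 at offsets 14–16.
U+97BC → 3-byte form E9 9E BC at offsets 17–19.
Offset 19 falls in char 7's range; it's byte 3 of E9 9E BC = 0xBC.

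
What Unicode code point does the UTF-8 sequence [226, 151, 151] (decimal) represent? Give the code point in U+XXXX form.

Leading byte 0xE2 = 11100010 matches 1110xxxx → 3-byte sequence.
Byte 1: 0xE2 = 11100010, payload 0010 (4 bits).
Byte 2: 0x97 = 10010111 (10xxxxxx ✓), payload 010111.
Byte 3: 0x97 = 10010111 (10xxxxxx ✓), payload 010111.
Concatenate: 0010010111010111 = 0x25D7 (16 bits → U+25D7).

U+25D7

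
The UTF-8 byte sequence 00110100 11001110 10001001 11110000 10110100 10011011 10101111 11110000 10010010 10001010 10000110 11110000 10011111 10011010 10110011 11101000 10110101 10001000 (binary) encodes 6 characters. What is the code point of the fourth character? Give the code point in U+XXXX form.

U+12286

Offset 0: leading byte 0x34 = 00110100 → 1-byte char #1 = 34.
Offset 1: leading byte 0xCE = 11001110 → 2-byte char #2 = CE 89.
Offset 3: leading byte 0xF0 = 11110000 → 4-byte char #3 = F0 B4 9B AF.
Offset 7: leading byte 0xF0 = 11110000 → 4-byte char #4 = F0 92 8A 86.
Leading byte 0xF0 = 11110000 matches 11110xxx → 4-byte sequence.
Byte 1: 0xF0 = 11110000, payload 000 (3 bits).
Byte 2: 0x92 = 10010010 (10xxxxxx ✓), payload 010010.
Byte 3: 0x8A = 10001010 (10xxxxxx ✓), payload 001010.
Byte 4: 0x86 = 10000110 (10xxxxxx ✓), payload 000110.
Concatenate: 000010010001010000110 = 0x12286 (21 bits → U+12286).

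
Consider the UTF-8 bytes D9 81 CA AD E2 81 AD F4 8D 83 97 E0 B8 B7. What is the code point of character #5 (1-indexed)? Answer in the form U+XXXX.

U+0E37

Offset 0: leading byte 0xD9 = 11011001 → 2-byte char #1 = D9 81.
Offset 2: leading byte 0xCA = 11001010 → 2-byte char #2 = CA AD.
Offset 4: leading byte 0xE2 = 11100010 → 3-byte char #3 = E2 81 AD.
Offset 7: leading byte 0xF4 = 11110100 → 4-byte char #4 = F4 8D 83 97.
Offset 11: leading byte 0xE0 = 11100000 → 3-byte char #5 = E0 B8 B7.
Leading byte 0xE0 = 11100000 matches 1110xxxx → 3-byte sequence.
Byte 1: 0xE0 = 11100000, payload 0000 (4 bits).
Byte 2: 0xB8 = 10111000 (10xxxxxx ✓), payload 111000.
Byte 3: 0xB7 = 10110111 (10xxxxxx ✓), payload 110111.
Concatenate: 0000111000110111 = 0xE37 (16 bits → U+0E37).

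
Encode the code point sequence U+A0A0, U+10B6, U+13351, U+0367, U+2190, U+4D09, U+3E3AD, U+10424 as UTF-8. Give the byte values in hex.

EA 82 A0 E1 82 B6 F0 93 8D 91 CD A7 E2 86 90 E4 B4 89 F0 BE 8E AD F0 90 90 A4

U+A0A0: 3-byte form → EA 82 A0.
U+10B6: 3-byte form → E1 82 B6.
U+13351: 4-byte form → F0 93 8D 91.
U+0367: 2-byte form → CD A7.
U+2190: 3-byte form → E2 86 90.
U+4D09: 3-byte form → E4 B4 89.
U+3E3AD: 4-byte form → F0 BE 8E AD.
U+10424: 4-byte form → F0 90 90 A4.
Concatenated (26 bytes): EA 82 A0 E1 82 B6 F0 93 8D 91 CD A7 E2 86 90 E4 B4 89 F0 BE 8E AD F0 90 90 A4.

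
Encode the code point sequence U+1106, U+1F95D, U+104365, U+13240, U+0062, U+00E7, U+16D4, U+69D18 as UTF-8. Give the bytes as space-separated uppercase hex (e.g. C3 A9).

U+1106: 3-byte form → E1 84 86.
U+1F95D: 4-byte form → F0 9F A5 9D.
U+104365: 4-byte form → F4 84 8D A5.
U+13240: 4-byte form → F0 93 89 80.
U+0062: 1-byte form → 62.
U+00E7: 2-byte form → C3 A7.
U+16D4: 3-byte form → E1 9B 94.
U+69D18: 4-byte form → F1 A9 B4 98.
Concatenated (25 bytes): E1 84 86 F0 9F A5 9D F4 84 8D A5 F0 93 89 80 62 C3 A7 E1 9B 94 F1 A9 B4 98.

E1 84 86 F0 9F A5 9D F4 84 8D A5 F0 93 89 80 62 C3 A7 E1 9B 94 F1 A9 B4 98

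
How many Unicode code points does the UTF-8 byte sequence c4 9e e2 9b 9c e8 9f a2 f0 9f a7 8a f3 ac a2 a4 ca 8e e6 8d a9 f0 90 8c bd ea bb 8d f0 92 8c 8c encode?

Byte at offset 0: 0xC4 = 11000100 → 2-byte char (#1). Advance 2.
Byte at offset 2: 0xE2 = 11100010 → 3-byte char (#2). Advance 3.
Byte at offset 5: 0xE8 = 11101000 → 3-byte char (#3). Advance 3.
Byte at offset 8: 0xF0 = 11110000 → 4-byte char (#4). Advance 4.
Byte at offset 12: 0xF3 = 11110011 → 4-byte char (#5). Advance 4.
Byte at offset 16: 0xCA = 11001010 → 2-byte char (#6). Advance 2.
Byte at offset 18: 0xE6 = 11100110 → 3-byte char (#7). Advance 3.
Byte at offset 21: 0xF0 = 11110000 → 4-byte char (#8). Advance 4.
Byte at offset 25: 0xEA = 11101010 → 3-byte char (#9). Advance 3.
Byte at offset 28: 0xF0 = 11110000 → 4-byte char (#10). Advance 4.
Reached end at offset 32 after 10 code points.

10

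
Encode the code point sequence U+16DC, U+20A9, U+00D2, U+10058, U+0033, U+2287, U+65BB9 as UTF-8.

E1 9B 9C E2 82 A9 C3 92 F0 90 81 98 33 E2 8A 87 F1 A5 AE B9

U+16DC: 3-byte form → E1 9B 9C.
U+20A9: 3-byte form → E2 82 A9.
U+00D2: 2-byte form → C3 92.
U+10058: 4-byte form → F0 90 81 98.
U+0033: 1-byte form → 33.
U+2287: 3-byte form → E2 8A 87.
U+65BB9: 4-byte form → F1 A5 AE B9.
Concatenated (20 bytes): E1 9B 9C E2 82 A9 C3 92 F0 90 81 98 33 E2 8A 87 F1 A5 AE B9.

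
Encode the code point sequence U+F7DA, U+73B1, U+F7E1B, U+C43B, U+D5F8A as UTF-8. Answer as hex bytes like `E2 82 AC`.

EF 9F 9A E7 8E B1 F3 B7 B8 9B EC 90 BB F3 95 BE 8A

U+F7DA: 3-byte form → EF 9F 9A.
U+73B1: 3-byte form → E7 8E B1.
U+F7E1B: 4-byte form → F3 B7 B8 9B.
U+C43B: 3-byte form → EC 90 BB.
U+D5F8A: 4-byte form → F3 95 BE 8A.
Concatenated (17 bytes): EF 9F 9A E7 8E B1 F3 B7 B8 9B EC 90 BB F3 95 BE 8A.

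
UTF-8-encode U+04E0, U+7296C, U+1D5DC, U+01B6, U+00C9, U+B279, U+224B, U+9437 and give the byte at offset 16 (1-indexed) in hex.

1-indexed offset 16 is 0-indexed offset 15.
U+04E0 → 2-byte form D3 A0 at offsets 0–1.
U+7296C → 4-byte form F1 B2 A5 AC at offsets 2–5.
U+1D5DC → 4-byte form F0 9D 97 9C at offsets 6–9.
U+01B6 → 2-byte form C6 B6 at offsets 10–11.
U+00C9 → 2-byte form C3 89 at offsets 12–13.
U+B279 → 3-byte form EB 89 B9 at offsets 14–16.
Offset 15 falls in char 6's range; it's byte 2 of EB 89 B9 = 0x89.

0x89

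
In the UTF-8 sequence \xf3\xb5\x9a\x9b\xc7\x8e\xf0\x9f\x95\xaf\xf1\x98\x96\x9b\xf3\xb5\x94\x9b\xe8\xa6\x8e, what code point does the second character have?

Offset 0: leading byte 0xF3 = 11110011 → 4-byte char #1 = F3 B5 9A 9B.
Offset 4: leading byte 0xC7 = 11000111 → 2-byte char #2 = C7 8E.
Leading byte 0xC7 = 11000111 matches 110xxxxx → 2-byte sequence.
Byte 1: 0xC7 = 11000111, payload 00111 (5 bits).
Byte 2: 0x8E = 10001110 (10xxxxxx ✓), payload 001110.
Concatenate: 00111001110 = 0x1CE (11 bits → U+01CE).

U+01CE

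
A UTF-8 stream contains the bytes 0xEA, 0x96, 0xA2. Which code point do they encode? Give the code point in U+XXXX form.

Leading byte 0xEA = 11101010 matches 1110xxxx → 3-byte sequence.
Byte 1: 0xEA = 11101010, payload 1010 (4 bits).
Byte 2: 0x96 = 10010110 (10xxxxxx ✓), payload 010110.
Byte 3: 0xA2 = 10100010 (10xxxxxx ✓), payload 100010.
Concatenate: 1010010110100010 = 0xA5A2 (16 bits → U+A5A2).

U+A5A2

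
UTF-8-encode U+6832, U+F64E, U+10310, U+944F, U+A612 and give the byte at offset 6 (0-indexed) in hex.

0xF0

U+6832 → 3-byte form E6 A0 B2 at offsets 0–2.
U+F64E → 3-byte form EF 99 8E at offsets 3–5.
U+10310 → 4-byte form F0 90 8C 90 at offsets 6–9.
Offset 6 falls in char 3's range; it's byte 1 of F0 90 8C 90 = 0xF0.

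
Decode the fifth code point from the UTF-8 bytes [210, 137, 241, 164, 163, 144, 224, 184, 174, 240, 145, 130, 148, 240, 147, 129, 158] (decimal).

U+1305E

Offset 0: leading byte 0xD2 = 11010010 → 2-byte char #1 = D2 89.
Offset 2: leading byte 0xF1 = 11110001 → 4-byte char #2 = F1 A4 A3 90.
Offset 6: leading byte 0xE0 = 11100000 → 3-byte char #3 = E0 B8 AE.
Offset 9: leading byte 0xF0 = 11110000 → 4-byte char #4 = F0 91 82 94.
Offset 13: leading byte 0xF0 = 11110000 → 4-byte char #5 = F0 93 81 9E.
Leading byte 0xF0 = 11110000 matches 11110xxx → 4-byte sequence.
Byte 1: 0xF0 = 11110000, payload 000 (3 bits).
Byte 2: 0x93 = 10010011 (10xxxxxx ✓), payload 010011.
Byte 3: 0x81 = 10000001 (10xxxxxx ✓), payload 000001.
Byte 4: 0x9E = 10011110 (10xxxxxx ✓), payload 011110.
Concatenate: 000010011000001011110 = 0x1305E (21 bits → U+1305E).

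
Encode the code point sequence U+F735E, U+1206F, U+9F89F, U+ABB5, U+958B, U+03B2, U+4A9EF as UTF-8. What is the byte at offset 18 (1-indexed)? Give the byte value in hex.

0x8B

1-indexed offset 18 is 0-indexed offset 17.
U+F735E → 4-byte form F3 B7 8D 9E at offsets 0–3.
U+1206F → 4-byte form F0 92 81 AF at offsets 4–7.
U+9F89F → 4-byte form F2 9F A2 9F at offsets 8–11.
U+ABB5 → 3-byte form EA AE B5 at offsets 12–14.
U+958B → 3-byte form E9 96 8B at offsets 15–17.
Offset 17 falls in char 5's range; it's byte 3 of E9 96 8B = 0x8B.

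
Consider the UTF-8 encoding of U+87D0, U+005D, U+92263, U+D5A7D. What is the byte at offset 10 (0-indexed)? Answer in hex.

U+87D0 → 3-byte form E8 9F 90 at offsets 0–2.
U+005D → 1-byte form 5D at offsets 3–3.
U+92263 → 4-byte form F2 92 89 A3 at offsets 4–7.
U+D5A7D → 4-byte form F3 95 A9 BD at offsets 8–11.
Offset 10 falls in char 4's range; it's byte 3 of F3 95 A9 BD = 0xA9.

0xA9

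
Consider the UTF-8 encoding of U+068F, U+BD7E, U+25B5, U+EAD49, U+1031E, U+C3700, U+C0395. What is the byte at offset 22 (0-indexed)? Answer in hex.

U+068F → 2-byte form DA 8F at offsets 0–1.
U+BD7E → 3-byte form EB B5 BE at offsets 2–4.
U+25B5 → 3-byte form E2 96 B5 at offsets 5–7.
U+EAD49 → 4-byte form F3 AA B5 89 at offsets 8–11.
U+1031E → 4-byte form F0 90 8C 9E at offsets 12–15.
U+C3700 → 4-byte form F3 83 9C 80 at offsets 16–19.
U+C0395 → 4-byte form F3 80 8E 95 at offsets 20–23.
Offset 22 falls in char 7's range; it's byte 3 of F3 80 8E 95 = 0x8E.

0x8E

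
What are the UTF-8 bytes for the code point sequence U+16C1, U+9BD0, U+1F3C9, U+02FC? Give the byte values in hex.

E1 9B 81 E9 AF 90 F0 9F 8F 89 CB BC

U+16C1: 3-byte form → E1 9B 81.
U+9BD0: 3-byte form → E9 AF 90.
U+1F3C9: 4-byte form → F0 9F 8F 89.
U+02FC: 2-byte form → CB BC.
Concatenated (12 bytes): E1 9B 81 E9 AF 90 F0 9F 8F 89 CB BC.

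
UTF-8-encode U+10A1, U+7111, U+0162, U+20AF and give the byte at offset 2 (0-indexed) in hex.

0xA1

U+10A1 → 3-byte form E1 82 A1 at offsets 0–2.
Offset 2 falls in char 1's range; it's byte 3 of E1 82 A1 = 0xA1.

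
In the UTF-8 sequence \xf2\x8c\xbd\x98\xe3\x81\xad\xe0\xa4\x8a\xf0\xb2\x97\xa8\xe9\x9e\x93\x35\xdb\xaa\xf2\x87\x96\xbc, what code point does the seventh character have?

Offset 0: leading byte 0xF2 = 11110010 → 4-byte char #1 = F2 8C BD 98.
Offset 4: leading byte 0xE3 = 11100011 → 3-byte char #2 = E3 81 AD.
Offset 7: leading byte 0xE0 = 11100000 → 3-byte char #3 = E0 A4 8A.
Offset 10: leading byte 0xF0 = 11110000 → 4-byte char #4 = F0 B2 97 A8.
Offset 14: leading byte 0xE9 = 11101001 → 3-byte char #5 = E9 9E 93.
Offset 17: leading byte 0x35 = 00110101 → 1-byte char #6 = 35.
Offset 18: leading byte 0xDB = 11011011 → 2-byte char #7 = DB AA.
Leading byte 0xDB = 11011011 matches 110xxxxx → 2-byte sequence.
Byte 1: 0xDB = 11011011, payload 11011 (5 bits).
Byte 2: 0xAA = 10101010 (10xxxxxx ✓), payload 101010.
Concatenate: 11011101010 = 0x6EA (11 bits → U+06EA).

U+06EA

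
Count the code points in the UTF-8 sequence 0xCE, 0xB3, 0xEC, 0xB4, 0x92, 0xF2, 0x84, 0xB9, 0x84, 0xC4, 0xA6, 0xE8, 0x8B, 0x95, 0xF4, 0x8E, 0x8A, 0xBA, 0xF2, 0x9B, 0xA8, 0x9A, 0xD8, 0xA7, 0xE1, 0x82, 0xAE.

Byte at offset 0: 0xCE = 11001110 → 2-byte char (#1). Advance 2.
Byte at offset 2: 0xEC = 11101100 → 3-byte char (#2). Advance 3.
Byte at offset 5: 0xF2 = 11110010 → 4-byte char (#3). Advance 4.
Byte at offset 9: 0xC4 = 11000100 → 2-byte char (#4). Advance 2.
Byte at offset 11: 0xE8 = 11101000 → 3-byte char (#5). Advance 3.
Byte at offset 14: 0xF4 = 11110100 → 4-byte char (#6). Advance 4.
Byte at offset 18: 0xF2 = 11110010 → 4-byte char (#7). Advance 4.
Byte at offset 22: 0xD8 = 11011000 → 2-byte char (#8). Advance 2.
Byte at offset 24: 0xE1 = 11100001 → 3-byte char (#9). Advance 3.
Reached end at offset 27 after 9 code points.

9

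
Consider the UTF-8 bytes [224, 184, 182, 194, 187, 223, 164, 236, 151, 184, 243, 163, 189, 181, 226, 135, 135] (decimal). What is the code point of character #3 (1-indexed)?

Offset 0: leading byte 0xE0 = 11100000 → 3-byte char #1 = E0 B8 B6.
Offset 3: leading byte 0xC2 = 11000010 → 2-byte char #2 = C2 BB.
Offset 5: leading byte 0xDF = 11011111 → 2-byte char #3 = DF A4.
Leading byte 0xDF = 11011111 matches 110xxxxx → 2-byte sequence.
Byte 1: 0xDF = 11011111, payload 11111 (5 bits).
Byte 2: 0xA4 = 10100100 (10xxxxxx ✓), payload 100100.
Concatenate: 11111100100 = 0x7E4 (11 bits → U+07E4).

U+07E4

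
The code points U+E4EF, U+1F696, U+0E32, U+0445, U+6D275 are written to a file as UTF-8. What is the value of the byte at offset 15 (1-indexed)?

1-indexed offset 15 is 0-indexed offset 14.
U+E4EF → 3-byte form EE 93 AF at offsets 0–2.
U+1F696 → 4-byte form F0 9F 9A 96 at offsets 3–6.
U+0E32 → 3-byte form E0 B8 B2 at offsets 7–9.
U+0445 → 2-byte form D1 85 at offsets 10–11.
U+6D275 → 4-byte form F1 AD 89 B5 at offsets 12–15.
Offset 14 falls in char 5's range; it's byte 3 of F1 AD 89 B5 = 0x89.

0x89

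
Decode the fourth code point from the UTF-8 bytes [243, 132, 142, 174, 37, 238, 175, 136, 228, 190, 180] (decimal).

U+4FB4

Offset 0: leading byte 0xF3 = 11110011 → 4-byte char #1 = F3 84 8E AE.
Offset 4: leading byte 0x25 = 00100101 → 1-byte char #2 = 25.
Offset 5: leading byte 0xEE = 11101110 → 3-byte char #3 = EE AF 88.
Offset 8: leading byte 0xE4 = 11100100 → 3-byte char #4 = E4 BE B4.
Leading byte 0xE4 = 11100100 matches 1110xxxx → 3-byte sequence.
Byte 1: 0xE4 = 11100100, payload 0100 (4 bits).
Byte 2: 0xBE = 10111110 (10xxxxxx ✓), payload 111110.
Byte 3: 0xB4 = 10110100 (10xxxxxx ✓), payload 110100.
Concatenate: 0100111110110100 = 0x4FB4 (16 bits → U+4FB4).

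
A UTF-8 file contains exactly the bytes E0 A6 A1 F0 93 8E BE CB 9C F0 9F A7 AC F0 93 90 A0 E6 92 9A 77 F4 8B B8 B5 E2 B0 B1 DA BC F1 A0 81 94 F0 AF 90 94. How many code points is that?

Byte at offset 0: 0xE0 = 11100000 → 3-byte char (#1). Advance 3.
Byte at offset 3: 0xF0 = 11110000 → 4-byte char (#2). Advance 4.
Byte at offset 7: 0xCB = 11001011 → 2-byte char (#3). Advance 2.
Byte at offset 9: 0xF0 = 11110000 → 4-byte char (#4). Advance 4.
Byte at offset 13: 0xF0 = 11110000 → 4-byte char (#5). Advance 4.
Byte at offset 17: 0xE6 = 11100110 → 3-byte char (#6). Advance 3.
Byte at offset 20: 0x77 = 01110111 → 1-byte char (#7). Advance 1.
Byte at offset 21: 0xF4 = 11110100 → 4-byte char (#8). Advance 4.
Byte at offset 25: 0xE2 = 11100010 → 3-byte char (#9). Advance 3.
Byte at offset 28: 0xDA = 11011010 → 2-byte char (#10). Advance 2.
Byte at offset 30: 0xF1 = 11110001 → 4-byte char (#11). Advance 4.
Byte at offset 34: 0xF0 = 11110000 → 4-byte char (#12). Advance 4.
Reached end at offset 38 after 12 code points.

12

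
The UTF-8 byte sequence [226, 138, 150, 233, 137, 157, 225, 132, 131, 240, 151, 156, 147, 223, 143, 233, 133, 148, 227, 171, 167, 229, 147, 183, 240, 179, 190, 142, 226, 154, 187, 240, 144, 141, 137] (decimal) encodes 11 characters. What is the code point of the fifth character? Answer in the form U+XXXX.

U+07CF

Offset 0: leading byte 0xE2 = 11100010 → 3-byte char #1 = E2 8A 96.
Offset 3: leading byte 0xE9 = 11101001 → 3-byte char #2 = E9 89 9D.
Offset 6: leading byte 0xE1 = 11100001 → 3-byte char #3 = E1 84 83.
Offset 9: leading byte 0xF0 = 11110000 → 4-byte char #4 = F0 97 9C 93.
Offset 13: leading byte 0xDF = 11011111 → 2-byte char #5 = DF 8F.
Leading byte 0xDF = 11011111 matches 110xxxxx → 2-byte sequence.
Byte 1: 0xDF = 11011111, payload 11111 (5 bits).
Byte 2: 0x8F = 10001111 (10xxxxxx ✓), payload 001111.
Concatenate: 11111001111 = 0x7CF (11 bits → U+07CF).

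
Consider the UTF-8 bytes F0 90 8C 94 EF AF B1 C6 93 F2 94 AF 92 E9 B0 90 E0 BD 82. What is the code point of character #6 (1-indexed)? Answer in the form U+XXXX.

U+0F42

Offset 0: leading byte 0xF0 = 11110000 → 4-byte char #1 = F0 90 8C 94.
Offset 4: leading byte 0xEF = 11101111 → 3-byte char #2 = EF AF B1.
Offset 7: leading byte 0xC6 = 11000110 → 2-byte char #3 = C6 93.
Offset 9: leading byte 0xF2 = 11110010 → 4-byte char #4 = F2 94 AF 92.
Offset 13: leading byte 0xE9 = 11101001 → 3-byte char #5 = E9 B0 90.
Offset 16: leading byte 0xE0 = 11100000 → 3-byte char #6 = E0 BD 82.
Leading byte 0xE0 = 11100000 matches 1110xxxx → 3-byte sequence.
Byte 1: 0xE0 = 11100000, payload 0000 (4 bits).
Byte 2: 0xBD = 10111101 (10xxxxxx ✓), payload 111101.
Byte 3: 0x82 = 10000010 (10xxxxxx ✓), payload 000010.
Concatenate: 0000111101000010 = 0xF42 (16 bits → U+0F42).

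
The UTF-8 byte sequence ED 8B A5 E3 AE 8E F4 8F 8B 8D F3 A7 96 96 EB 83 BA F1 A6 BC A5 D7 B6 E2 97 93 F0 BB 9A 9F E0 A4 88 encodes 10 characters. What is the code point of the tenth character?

Offset 0: leading byte 0xED = 11101101 → 3-byte char #1 = ED 8B A5.
Offset 3: leading byte 0xE3 = 11100011 → 3-byte char #2 = E3 AE 8E.
Offset 6: leading byte 0xF4 = 11110100 → 4-byte char #3 = F4 8F 8B 8D.
Offset 10: leading byte 0xF3 = 11110011 → 4-byte char #4 = F3 A7 96 96.
Offset 14: leading byte 0xEB = 11101011 → 3-byte char #5 = EB 83 BA.
Offset 17: leading byte 0xF1 = 11110001 → 4-byte char #6 = F1 A6 BC A5.
Offset 21: leading byte 0xD7 = 11010111 → 2-byte char #7 = D7 B6.
Offset 23: leading byte 0xE2 = 11100010 → 3-byte char #8 = E2 97 93.
Offset 26: leading byte 0xF0 = 11110000 → 4-byte char #9 = F0 BB 9A 9F.
Offset 30: leading byte 0xE0 = 11100000 → 3-byte char #10 = E0 A4 88.
Leading byte 0xE0 = 11100000 matches 1110xxxx → 3-byte sequence.
Byte 1: 0xE0 = 11100000, payload 0000 (4 bits).
Byte 2: 0xA4 = 10100100 (10xxxxxx ✓), payload 100100.
Byte 3: 0x88 = 10001000 (10xxxxxx ✓), payload 001000.
Concatenate: 0000100100001000 = 0x908 (16 bits → U+0908).

U+0908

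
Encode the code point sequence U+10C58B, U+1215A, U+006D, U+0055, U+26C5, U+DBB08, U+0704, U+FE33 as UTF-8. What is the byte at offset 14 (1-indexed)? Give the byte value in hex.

0xF3

1-indexed offset 14 is 0-indexed offset 13.
U+10C58B → 4-byte form F4 8C 96 8B at offsets 0–3.
U+1215A → 4-byte form F0 92 85 9A at offsets 4–7.
U+006D → 1-byte form 6D at offsets 8–8.
U+0055 → 1-byte form 55 at offsets 9–9.
U+26C5 → 3-byte form E2 9B 85 at offsets 10–12.
U+DBB08 → 4-byte form F3 9B AC 88 at offsets 13–16.
Offset 13 falls in char 6's range; it's byte 1 of F3 9B AC 88 = 0xF3.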